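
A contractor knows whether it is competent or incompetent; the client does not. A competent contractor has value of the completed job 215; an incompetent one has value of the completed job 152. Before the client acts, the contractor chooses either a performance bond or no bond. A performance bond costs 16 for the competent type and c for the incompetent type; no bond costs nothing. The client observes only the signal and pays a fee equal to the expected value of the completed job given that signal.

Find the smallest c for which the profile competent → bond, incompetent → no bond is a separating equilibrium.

Under separation: bond → competent (pays 215); no bond → incompetent (pays 152).
Competent: 215 − 16 = 199 ≥ 152 − 0 = 152. Holds regardless of c. ✓
Incompetent: 152 − 0 ≥ 215 − c, so c ≥ 215 − 152 = 63.

63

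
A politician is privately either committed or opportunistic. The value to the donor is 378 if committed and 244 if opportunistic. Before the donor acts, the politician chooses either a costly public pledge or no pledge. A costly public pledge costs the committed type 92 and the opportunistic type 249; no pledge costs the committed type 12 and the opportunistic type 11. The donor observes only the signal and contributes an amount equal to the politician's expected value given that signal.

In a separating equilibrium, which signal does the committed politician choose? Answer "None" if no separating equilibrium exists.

pledge

Try committed → pledge, opportunistic → no pledge:
  If types separate, pledge earns payment 378 and no pledge earns 244.
  Committed: pledge gives 378 − 92 = 286; no pledge gives 244 − 12 = 232. No deviation. ✓
  Opportunistic: no pledge gives 244 − 11 = 233; pledge gives 378 − 249 = 129. No deviation. ✓
Both hold — the committed type sends pledge.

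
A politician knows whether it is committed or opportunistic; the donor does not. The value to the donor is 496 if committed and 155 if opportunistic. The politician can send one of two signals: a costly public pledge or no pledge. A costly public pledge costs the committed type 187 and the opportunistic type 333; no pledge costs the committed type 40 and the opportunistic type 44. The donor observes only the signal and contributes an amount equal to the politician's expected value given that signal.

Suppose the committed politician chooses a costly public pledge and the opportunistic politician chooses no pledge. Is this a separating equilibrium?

If types separate, pledge earns payment 496 and no pledge earns 155.
Committed: pledge gives 496 − 187 = 309; no pledge gives 155 − 40 = 115. No deviation. ✓
Opportunistic: no pledge gives 155 − 44 = 111; pledge gives 496 − 333 = 163. Would deviate. ✗

No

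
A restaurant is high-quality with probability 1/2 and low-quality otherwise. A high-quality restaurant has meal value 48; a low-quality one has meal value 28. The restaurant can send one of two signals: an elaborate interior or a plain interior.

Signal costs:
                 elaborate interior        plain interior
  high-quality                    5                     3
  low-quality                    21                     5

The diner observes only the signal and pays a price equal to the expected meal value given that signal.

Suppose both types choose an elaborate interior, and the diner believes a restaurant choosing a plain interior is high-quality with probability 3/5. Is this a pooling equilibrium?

No

At the pooled signal (elaborate interior) the diner holds the prior 1/2 and pays 1/2·48 + 1/2·28 = 38. Off-path (plain interior) belief 3/5 gives 3/5·48 + 2/5·28 = 40.
High-quality: elaborate interior gives 38 − 5 = 33; plain interior gives 40 − 3 = 37. Deviates. ✗
Low-quality: elaborate interior gives 38 − 21 = 17; plain interior gives 40 − 5 = 35. Deviates. ✗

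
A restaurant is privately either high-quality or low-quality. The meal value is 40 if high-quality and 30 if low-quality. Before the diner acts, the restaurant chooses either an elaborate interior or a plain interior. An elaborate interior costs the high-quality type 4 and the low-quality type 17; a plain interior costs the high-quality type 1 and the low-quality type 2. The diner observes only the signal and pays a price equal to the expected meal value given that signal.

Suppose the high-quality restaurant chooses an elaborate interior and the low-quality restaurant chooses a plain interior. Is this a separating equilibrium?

Yes

If types separate, elaborate interior earns payment 40 and plain interior earns 30.
High-quality: elaborate interior gives 40 − 4 = 36; plain interior gives 30 − 1 = 29. No deviation. ✓
Low-quality: plain interior gives 30 − 2 = 28; elaborate interior gives 40 − 17 = 23. No deviation. ✓
Neither type gains from mimicking the other.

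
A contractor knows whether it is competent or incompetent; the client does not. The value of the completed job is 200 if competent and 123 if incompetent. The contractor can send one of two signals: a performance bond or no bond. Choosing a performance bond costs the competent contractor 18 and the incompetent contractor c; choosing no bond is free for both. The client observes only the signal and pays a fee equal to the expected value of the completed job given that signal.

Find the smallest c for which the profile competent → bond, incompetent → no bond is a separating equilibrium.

77

Under separation: bond → competent (pays 200); no bond → incompetent (pays 123).
Competent: 200 − 18 = 182 ≥ 123 − 0 = 123. Holds regardless of c. ✓
Incompetent: 123 − 0 ≥ 200 − c, so c ≥ 200 − 123 = 77.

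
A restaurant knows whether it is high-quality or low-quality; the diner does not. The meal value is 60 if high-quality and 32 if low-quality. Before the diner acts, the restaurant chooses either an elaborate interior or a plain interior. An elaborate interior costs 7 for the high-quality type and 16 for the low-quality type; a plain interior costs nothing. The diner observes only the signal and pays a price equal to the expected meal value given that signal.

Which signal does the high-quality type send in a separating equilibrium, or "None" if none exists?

None

Try high-quality → elaborate interior, low-quality → plain interior:
  If types separate, elaborate interior earns payment 60 and plain interior earns 32.
  High-quality: elaborate interior gives 60 − 7 = 53; plain interior gives 32 − 0 = 32. No deviation. ✓
  Low-quality: plain interior gives 32 − 0 = 32; elaborate interior gives 60 − 16 = 44. Would deviate. ✗
Try high-quality → plain interior, low-quality → elaborate interior:
  If types separate, plain interior earns payment 60 and elaborate interior earns 32.
  High-quality: plain interior gives 60 − 0 = 60; elaborate interior gives 32 − 7 = 25. No deviation. ✓
  Low-quality: elaborate interior gives 32 − 16 = 16; plain interior gives 60 − 0 = 60. Would deviate. ✗
Neither assignment is incentive-compatible.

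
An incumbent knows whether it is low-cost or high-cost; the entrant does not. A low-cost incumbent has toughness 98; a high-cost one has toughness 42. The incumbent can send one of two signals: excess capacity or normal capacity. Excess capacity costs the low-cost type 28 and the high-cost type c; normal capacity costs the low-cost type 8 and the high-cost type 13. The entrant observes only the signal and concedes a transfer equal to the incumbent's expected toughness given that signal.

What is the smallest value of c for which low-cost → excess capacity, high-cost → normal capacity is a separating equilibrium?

69

Under separation: excess capacity → low-cost (pays 98); normal capacity → high-cost (pays 42).
Low-cost: 98 − 28 = 70 ≥ 42 − 8 = 34. Holds regardless of c. ✓
High-cost: 42 − 13 ≥ 98 − c, so c ≥ 98 − 29 = 69.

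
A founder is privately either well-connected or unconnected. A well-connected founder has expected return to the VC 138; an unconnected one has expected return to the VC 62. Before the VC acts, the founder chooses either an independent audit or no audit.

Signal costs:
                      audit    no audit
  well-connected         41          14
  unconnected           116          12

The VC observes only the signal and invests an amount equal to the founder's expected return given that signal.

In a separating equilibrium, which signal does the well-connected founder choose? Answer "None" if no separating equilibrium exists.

audit

Try well-connected → audit, unconnected → no audit:
  If types separate, audit earns payment 138 and no audit earns 62.
  Well-connected: audit gives 138 − 41 = 97; no audit gives 62 − 14 = 48. No deviation. ✓
  Unconnected: no audit gives 62 − 12 = 50; audit gives 138 − 116 = 22. No deviation. ✓
Both hold — the well-connected type sends audit.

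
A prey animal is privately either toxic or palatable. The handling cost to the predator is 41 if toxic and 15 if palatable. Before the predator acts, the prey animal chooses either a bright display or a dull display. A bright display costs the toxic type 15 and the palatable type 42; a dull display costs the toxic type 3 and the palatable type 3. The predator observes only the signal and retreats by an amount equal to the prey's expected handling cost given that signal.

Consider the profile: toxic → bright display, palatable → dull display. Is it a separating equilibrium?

Yes

Under separation the predator infers type exactly: bright display → toxic (pays 41), dull display → palatable (pays 15).
Toxic: bright display gives 41 − 15 = 26; dull display gives 15 − 3 = 12. No deviation. ✓
Palatable: dull display gives 15 − 3 = 12; bright display gives 41 − 42 = -1. No deviation. ✓
Neither type gains from mimicking the other.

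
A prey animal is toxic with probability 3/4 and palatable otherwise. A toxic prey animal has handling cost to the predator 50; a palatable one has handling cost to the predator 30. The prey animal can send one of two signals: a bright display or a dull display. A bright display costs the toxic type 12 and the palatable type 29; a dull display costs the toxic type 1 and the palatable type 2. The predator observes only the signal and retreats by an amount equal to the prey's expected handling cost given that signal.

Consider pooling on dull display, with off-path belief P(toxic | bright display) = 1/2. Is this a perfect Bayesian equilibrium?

At the pooled signal (dull display) the predator holds the prior 3/4 and pays 3/4·50 + 1/4·30 = 45. Off-path (bright display) belief 1/2 gives 1/2·50 + 1/2·30 = 40.
Toxic: dull display gives 45 − 1 = 44; bright display gives 40 − 12 = 28. Stays. ✓
Palatable: dull display gives 45 − 2 = 43; bright display gives 40 − 29 = 11. Stays. ✓

Yes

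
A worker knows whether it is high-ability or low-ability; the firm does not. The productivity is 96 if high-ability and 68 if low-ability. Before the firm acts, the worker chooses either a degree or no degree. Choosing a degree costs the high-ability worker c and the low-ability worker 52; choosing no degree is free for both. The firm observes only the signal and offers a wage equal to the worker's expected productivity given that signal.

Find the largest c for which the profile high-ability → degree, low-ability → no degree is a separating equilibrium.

28

Under separation: degree → high-ability (pays 96); no degree → low-ability (pays 68).
Low-ability: 68 − 0 = 68 ≥ 96 − 52 = 44. Holds regardless of c. ✓
High-ability: 96 − c ≥ 68 − 0, so c ≤ 96 − 68 = 28.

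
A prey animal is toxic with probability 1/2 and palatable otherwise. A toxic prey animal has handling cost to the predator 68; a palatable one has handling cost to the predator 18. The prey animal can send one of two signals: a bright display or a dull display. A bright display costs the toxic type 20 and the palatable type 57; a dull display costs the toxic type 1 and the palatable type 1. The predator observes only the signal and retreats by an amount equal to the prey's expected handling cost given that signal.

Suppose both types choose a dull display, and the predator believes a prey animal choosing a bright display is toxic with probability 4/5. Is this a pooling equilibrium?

On the equilibrium path (dull display) the predator holds the prior 1/2 and pays 1/2·68 + 1/2·18 = 43. Off-path (bright display) belief 4/5 gives 4/5·68 + 1/5·18 = 58.
Toxic: dull display gives 43 − 1 = 42; bright display gives 58 − 20 = 38. Stays. ✓
Palatable: dull display gives 43 − 1 = 42; bright display gives 58 − 57 = 1. Stays. ✓
Beliefs are Bayes-consistent on-path and both types best-respond.

Yes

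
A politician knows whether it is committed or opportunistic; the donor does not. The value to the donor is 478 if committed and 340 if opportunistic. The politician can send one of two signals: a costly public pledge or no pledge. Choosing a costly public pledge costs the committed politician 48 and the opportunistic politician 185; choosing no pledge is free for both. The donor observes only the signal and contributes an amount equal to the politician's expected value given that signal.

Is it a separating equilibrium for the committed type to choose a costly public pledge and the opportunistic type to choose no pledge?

Yes

Under separation the donor infers type exactly: pledge → committed (pays 478), no pledge → opportunistic (pays 340).
Committed: pledge gives 478 − 48 = 430; no pledge gives 340 − 0 = 340. No deviation. ✓
Opportunistic: no pledge gives 340 − 0 = 340; pledge gives 478 − 185 = 293. No deviation. ✓
Neither type gains from mimicking the other.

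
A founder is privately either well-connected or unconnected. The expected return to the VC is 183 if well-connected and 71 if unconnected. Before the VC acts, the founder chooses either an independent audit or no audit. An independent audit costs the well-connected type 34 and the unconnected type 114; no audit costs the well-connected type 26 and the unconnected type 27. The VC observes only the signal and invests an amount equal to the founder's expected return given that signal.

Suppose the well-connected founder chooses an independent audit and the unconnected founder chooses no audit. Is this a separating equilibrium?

Under separation the VC infers type exactly: audit → well-connected (pays 183), no audit → unconnected (pays 71).
Well-connected: audit gives 183 − 34 = 149; no audit gives 71 − 26 = 45. No deviation. ✓
Unconnected: no audit gives 71 − 27 = 44; audit gives 183 − 114 = 69. Would deviate. ✗

No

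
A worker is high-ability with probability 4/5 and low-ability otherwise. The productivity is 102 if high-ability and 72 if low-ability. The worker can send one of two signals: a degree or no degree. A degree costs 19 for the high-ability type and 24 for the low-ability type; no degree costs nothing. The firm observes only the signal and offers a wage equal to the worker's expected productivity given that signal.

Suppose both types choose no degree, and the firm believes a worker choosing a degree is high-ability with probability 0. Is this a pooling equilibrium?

Yes

On the equilibrium path (no degree) the firm holds the prior 4/5 and pays 4/5·102 + 1/5·72 = 96. Off-path (degree) belief 0 gives 0·102 + 1·72 = 72.
High-ability: no degree gives 96 − 0 = 96; degree gives 72 − 19 = 53. Stays. ✓
Low-ability: no degree gives 96 − 0 = 96; degree gives 72 − 24 = 48. Stays. ✓
Beliefs are Bayes-consistent on-path and both types best-respond.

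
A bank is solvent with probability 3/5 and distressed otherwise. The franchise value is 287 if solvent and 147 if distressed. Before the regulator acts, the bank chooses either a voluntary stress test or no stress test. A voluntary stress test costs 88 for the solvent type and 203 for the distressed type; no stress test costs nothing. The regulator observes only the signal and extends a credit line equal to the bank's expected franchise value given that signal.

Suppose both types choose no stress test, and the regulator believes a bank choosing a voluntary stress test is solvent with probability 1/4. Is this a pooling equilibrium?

Yes

At the pooled signal (no stress test) the regulator holds the prior 3/5 and pays 3/5·287 + 2/5·147 = 231. Off-path (stress test) belief 1/4 gives 1/4·287 + 3/4·147 = 182.
Solvent: no stress test gives 231 − 0 = 231; stress test gives 182 − 88 = 94. Stays. ✓
Distressed: no stress test gives 231 − 0 = 231; stress test gives 182 − 203 = -21. Stays. ✓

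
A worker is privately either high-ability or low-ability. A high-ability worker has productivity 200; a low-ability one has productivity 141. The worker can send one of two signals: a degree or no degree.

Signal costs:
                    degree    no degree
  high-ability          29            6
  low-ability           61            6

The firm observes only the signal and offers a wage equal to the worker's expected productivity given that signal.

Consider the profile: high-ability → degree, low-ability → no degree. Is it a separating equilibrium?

No

If types separate, degree earns payment 200 and no degree earns 141.
High-ability: degree gives 200 − 29 = 171; no degree gives 141 − 6 = 135. No deviation. ✓
Low-ability: no degree gives 141 − 6 = 135; degree gives 200 − 61 = 139. Would deviate. ✗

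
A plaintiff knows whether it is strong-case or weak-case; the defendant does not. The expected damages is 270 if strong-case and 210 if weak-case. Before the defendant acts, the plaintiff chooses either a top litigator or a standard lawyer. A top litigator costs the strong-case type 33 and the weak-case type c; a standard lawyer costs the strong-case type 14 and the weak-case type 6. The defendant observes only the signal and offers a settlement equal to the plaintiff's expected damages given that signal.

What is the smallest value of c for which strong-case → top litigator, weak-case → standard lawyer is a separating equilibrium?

Under separation: top litigator → strong-case (pays 270); standard lawyer → weak-case (pays 210).
Strong-case: 270 − 33 = 237 ≥ 210 − 14 = 196. Holds regardless of c. ✓
Weak-case: 210 − 6 ≥ 270 − c, so c ≥ 270 − 204 = 66.

66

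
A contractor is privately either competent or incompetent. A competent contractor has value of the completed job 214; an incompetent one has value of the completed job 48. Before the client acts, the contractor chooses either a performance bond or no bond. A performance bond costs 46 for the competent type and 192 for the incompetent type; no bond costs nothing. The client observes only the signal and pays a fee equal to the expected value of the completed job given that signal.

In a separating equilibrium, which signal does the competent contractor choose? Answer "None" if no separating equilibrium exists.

Try competent → bond, incompetent → no bond:
  If types separate, bond earns payment 214 and no bond earns 48.
  Competent: bond gives 214 − 46 = 168; no bond gives 48 − 0 = 48. No deviation. ✓
  Incompetent: no bond gives 48 − 0 = 48; bond gives 214 − 192 = 22. No deviation. ✓
Both hold — the competent type sends bond.

bond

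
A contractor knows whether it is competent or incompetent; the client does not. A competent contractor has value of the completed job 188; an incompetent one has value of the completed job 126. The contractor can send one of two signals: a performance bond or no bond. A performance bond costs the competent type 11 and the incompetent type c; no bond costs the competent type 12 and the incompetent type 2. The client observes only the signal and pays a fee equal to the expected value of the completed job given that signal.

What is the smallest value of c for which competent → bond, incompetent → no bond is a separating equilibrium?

Under separation: bond → competent (pays 188); no bond → incompetent (pays 126).
Competent: 188 − 11 = 177 ≥ 126 − 12 = 114. Holds regardless of c. ✓
Incompetent: 126 − 2 ≥ 188 − c, so c ≥ 188 − 124 = 64.

64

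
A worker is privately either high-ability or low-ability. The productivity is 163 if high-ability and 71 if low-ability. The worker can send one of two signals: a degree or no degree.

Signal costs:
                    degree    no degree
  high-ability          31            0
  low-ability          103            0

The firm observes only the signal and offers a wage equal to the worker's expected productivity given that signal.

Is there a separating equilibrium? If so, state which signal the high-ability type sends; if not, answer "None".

Try high-ability → degree, low-ability → no degree:
  If types separate, degree earns payment 163 and no degree earns 71.
  High-ability: degree gives 163 − 31 = 132; no degree gives 71 − 0 = 71. No deviation. ✓
  Low-ability: no degree gives 71 − 0 = 71; degree gives 163 − 103 = 60. No deviation. ✓
Both hold — the high-ability type sends degree.

degree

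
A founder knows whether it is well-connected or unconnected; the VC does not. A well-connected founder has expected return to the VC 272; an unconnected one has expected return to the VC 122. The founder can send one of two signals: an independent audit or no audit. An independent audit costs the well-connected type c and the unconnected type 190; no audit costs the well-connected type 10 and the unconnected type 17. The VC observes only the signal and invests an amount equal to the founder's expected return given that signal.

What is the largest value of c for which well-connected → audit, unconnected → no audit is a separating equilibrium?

Under separation: audit → well-connected (pays 272); no audit → unconnected (pays 122).
Unconnected: 122 − 17 = 105 ≥ 272 − 190 = 82. Holds regardless of c. ✓
Well-connected: 272 − c ≥ 122 − 10, so c ≤ 272 − 112 = 160.

160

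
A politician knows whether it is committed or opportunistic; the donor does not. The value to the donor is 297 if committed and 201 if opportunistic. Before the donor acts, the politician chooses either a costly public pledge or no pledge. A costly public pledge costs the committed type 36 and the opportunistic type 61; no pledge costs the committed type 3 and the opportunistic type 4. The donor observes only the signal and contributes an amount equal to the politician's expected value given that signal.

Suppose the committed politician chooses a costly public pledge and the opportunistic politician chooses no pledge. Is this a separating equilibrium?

No

If types separate, pledge earns payment 297 and no pledge earns 201.
Committed: pledge gives 297 − 36 = 261; no pledge gives 201 − 3 = 198. No deviation. ✓
Opportunistic: no pledge gives 201 − 4 = 197; pledge gives 297 − 61 = 236. Would deviate. ✗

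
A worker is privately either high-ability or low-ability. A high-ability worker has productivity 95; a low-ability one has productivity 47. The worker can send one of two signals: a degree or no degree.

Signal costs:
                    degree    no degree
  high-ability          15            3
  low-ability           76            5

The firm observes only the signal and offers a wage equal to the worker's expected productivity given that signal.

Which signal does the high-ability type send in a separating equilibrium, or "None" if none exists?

Try high-ability → degree, low-ability → no degree:
  Under separation the firm infers type exactly: degree → high-ability (pays 95), no degree → low-ability (pays 47).
  High-ability: degree gives 95 − 15 = 80; no degree gives 47 − 3 = 44. No deviation. ✓
  Low-ability: no degree gives 47 − 5 = 42; degree gives 95 − 76 = 19. No deviation. ✓
Both hold — the high-ability type sends degree.

degree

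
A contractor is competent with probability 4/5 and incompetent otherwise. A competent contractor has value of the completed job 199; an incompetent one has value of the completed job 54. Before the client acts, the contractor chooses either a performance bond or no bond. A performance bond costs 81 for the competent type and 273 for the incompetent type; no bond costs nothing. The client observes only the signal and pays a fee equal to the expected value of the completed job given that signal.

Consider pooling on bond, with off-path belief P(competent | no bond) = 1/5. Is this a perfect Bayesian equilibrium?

No

At the pooled signal (bond) the client holds the prior 4/5 and pays 4/5·199 + 1/5·54 = 170. Off-path (no bond) belief 1/5 gives 1/5·199 + 4/5·54 = 83.
Competent: bond gives 170 − 81 = 89; no bond gives 83 − 0 = 83. Stays. ✓
Incompetent: bond gives 170 − 273 = -103; no bond gives 83 − 0 = 83. Deviates. ✗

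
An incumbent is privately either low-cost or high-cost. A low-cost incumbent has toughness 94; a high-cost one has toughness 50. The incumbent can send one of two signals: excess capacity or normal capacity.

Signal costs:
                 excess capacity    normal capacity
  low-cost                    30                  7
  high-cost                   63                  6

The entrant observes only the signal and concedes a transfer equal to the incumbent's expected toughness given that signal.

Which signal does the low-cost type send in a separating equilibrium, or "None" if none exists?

excess capacity

Try low-cost → excess capacity, high-cost → normal capacity:
  If types separate, excess capacity earns payment 94 and normal capacity earns 50.
  Low-cost: excess capacity gives 94 − 30 = 64; normal capacity gives 50 − 7 = 43. No deviation. ✓
  High-cost: normal capacity gives 50 − 6 = 44; excess capacity gives 94 − 63 = 31. No deviation. ✓
Both hold — the low-cost type sends excess capacity.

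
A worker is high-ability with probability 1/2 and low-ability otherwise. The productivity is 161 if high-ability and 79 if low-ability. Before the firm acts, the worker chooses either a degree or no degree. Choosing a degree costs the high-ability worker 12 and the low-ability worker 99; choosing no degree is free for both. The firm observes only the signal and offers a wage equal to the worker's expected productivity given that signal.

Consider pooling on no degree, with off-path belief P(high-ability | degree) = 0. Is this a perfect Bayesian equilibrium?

Yes

On the equilibrium path (no degree) the firm holds the prior 1/2 and pays 1/2·161 + 1/2·79 = 120. Off-path (degree) belief 0 gives 0·161 + 1·79 = 79.
High-ability: no degree gives 120 − 0 = 120; degree gives 79 − 12 = 67. Stays. ✓
Low-ability: no degree gives 120 − 0 = 120; degree gives 79 − 99 = -20. Stays. ✓
Beliefs are Bayes-consistent on-path and both types best-respond.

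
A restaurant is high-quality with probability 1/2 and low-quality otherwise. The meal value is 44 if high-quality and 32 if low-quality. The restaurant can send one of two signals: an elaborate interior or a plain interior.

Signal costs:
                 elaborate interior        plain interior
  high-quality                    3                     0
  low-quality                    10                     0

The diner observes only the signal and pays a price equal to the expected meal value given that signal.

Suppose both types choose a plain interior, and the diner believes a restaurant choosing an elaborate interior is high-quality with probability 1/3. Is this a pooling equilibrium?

Yes

On the equilibrium path (plain interior) the diner holds the prior 1/2 and pays 1/2·44 + 1/2·32 = 38. Off-path (elaborate interior) belief 1/3 gives 1/3·44 + 2/3·32 = 36.
High-quality: plain interior gives 38 − 0 = 38; elaborate interior gives 36 − 3 = 33. Stays. ✓
Low-quality: plain interior gives 38 − 0 = 38; elaborate interior gives 36 − 10 = 26. Stays. ✓
Beliefs are Bayes-consistent on-path and both types best-respond.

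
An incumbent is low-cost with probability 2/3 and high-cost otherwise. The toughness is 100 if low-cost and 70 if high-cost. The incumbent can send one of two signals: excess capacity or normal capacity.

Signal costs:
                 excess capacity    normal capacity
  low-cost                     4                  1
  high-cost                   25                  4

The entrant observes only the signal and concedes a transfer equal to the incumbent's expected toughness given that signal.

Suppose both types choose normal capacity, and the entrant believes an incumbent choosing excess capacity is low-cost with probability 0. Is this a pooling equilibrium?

Yes

At the pooled signal (normal capacity) the entrant holds the prior 2/3 and pays 2/3·100 + 1/3·70 = 90. Off-path (excess capacity) belief 0 gives 0·100 + 1·70 = 70.
Low-cost: normal capacity gives 90 − 1 = 89; excess capacity gives 70 − 4 = 66. Stays. ✓
High-cost: normal capacity gives 90 − 4 = 86; excess capacity gives 70 − 25 = 45. Stays. ✓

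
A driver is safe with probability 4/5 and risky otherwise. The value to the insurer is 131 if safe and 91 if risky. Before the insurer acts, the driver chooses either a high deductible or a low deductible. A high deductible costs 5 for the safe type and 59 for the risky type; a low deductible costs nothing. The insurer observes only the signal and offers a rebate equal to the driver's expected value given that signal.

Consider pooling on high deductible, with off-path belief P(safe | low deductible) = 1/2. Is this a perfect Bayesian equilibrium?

No

On the equilibrium path (high deductible) the insurer holds the prior 4/5 and pays 4/5·131 + 1/5·91 = 123. Off-path (low deductible) belief 1/2 gives 1/2·131 + 1/2·91 = 111.
Safe: high deductible gives 123 − 5 = 118; low deductible gives 111 − 0 = 111. Stays. ✓
Risky: high deductible gives 123 − 59 = 64; low deductible gives 111 − 0 = 111. Deviates. ✗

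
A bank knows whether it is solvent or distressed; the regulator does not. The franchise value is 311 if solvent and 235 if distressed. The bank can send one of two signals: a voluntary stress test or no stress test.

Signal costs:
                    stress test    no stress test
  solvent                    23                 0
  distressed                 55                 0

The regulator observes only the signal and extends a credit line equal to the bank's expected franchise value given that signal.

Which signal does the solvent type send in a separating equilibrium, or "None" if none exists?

Try solvent → stress test, distressed → no stress test:
  Under separation the regulator infers type exactly: stress test → solvent (pays 311), no stress test → distressed (pays 235).
  Solvent: stress test gives 311 − 23 = 288; no stress test gives 235 − 0 = 235. No deviation. ✓
  Distressed: no stress test gives 235 − 0 = 235; stress test gives 311 − 55 = 256. Would deviate. ✗
Try solvent → no stress test, distressed → stress test:
  Under separation the regulator infers type exactly: no stress test → solvent (pays 311), stress test → distressed (pays 235).
  Solvent: no stress test gives 311 − 0 = 311; stress test gives 235 − 23 = 212. No deviation. ✓
  Distressed: stress test gives 235 − 55 = 180; no stress test gives 311 − 0 = 311. Would deviate. ✗
Neither assignment is incentive-compatible.

None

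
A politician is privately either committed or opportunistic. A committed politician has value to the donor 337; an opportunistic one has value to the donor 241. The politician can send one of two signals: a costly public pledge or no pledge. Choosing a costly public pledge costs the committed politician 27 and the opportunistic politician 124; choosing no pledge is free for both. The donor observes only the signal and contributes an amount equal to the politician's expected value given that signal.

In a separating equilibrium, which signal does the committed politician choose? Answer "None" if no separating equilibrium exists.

Try committed → pledge, opportunistic → no pledge:
  If types separate, pledge earns payment 337 and no pledge earns 241.
  Committed: pledge gives 337 − 27 = 310; no pledge gives 241 − 0 = 241. No deviation. ✓
  Opportunistic: no pledge gives 241 − 0 = 241; pledge gives 337 − 124 = 213. No deviation. ✓
Both hold — the committed type sends pledge.

pledge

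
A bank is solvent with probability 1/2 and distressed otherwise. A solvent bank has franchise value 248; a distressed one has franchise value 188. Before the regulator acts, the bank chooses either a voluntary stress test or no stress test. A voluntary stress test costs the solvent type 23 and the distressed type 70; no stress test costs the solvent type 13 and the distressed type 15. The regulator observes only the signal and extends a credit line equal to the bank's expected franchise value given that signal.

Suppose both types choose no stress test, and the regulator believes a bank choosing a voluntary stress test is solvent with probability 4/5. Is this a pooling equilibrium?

No

At the pooled signal (no stress test) the regulator holds the prior 1/2 and pays 1/2·248 + 1/2·188 = 218. Off-path (stress test) belief 4/5 gives 4/5·248 + 1/5·188 = 236.
Solvent: no stress test gives 218 − 13 = 205; stress test gives 236 − 23 = 213. Deviates. ✗
Distressed: no stress test gives 218 − 15 = 203; stress test gives 236 − 70 = 166. Stays. ✓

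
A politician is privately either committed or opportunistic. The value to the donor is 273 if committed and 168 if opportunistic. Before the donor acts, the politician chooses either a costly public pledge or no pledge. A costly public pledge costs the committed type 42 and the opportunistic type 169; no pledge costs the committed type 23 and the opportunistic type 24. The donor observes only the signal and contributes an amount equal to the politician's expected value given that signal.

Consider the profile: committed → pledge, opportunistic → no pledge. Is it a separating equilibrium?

If types separate, pledge earns payment 273 and no pledge earns 168.
Committed: pledge gives 273 − 42 = 231; no pledge gives 168 − 23 = 145. No deviation. ✓
Opportunistic: no pledge gives 168 − 24 = 144; pledge gives 273 − 169 = 104. No deviation. ✓
Neither type gains from mimicking the other.

Yes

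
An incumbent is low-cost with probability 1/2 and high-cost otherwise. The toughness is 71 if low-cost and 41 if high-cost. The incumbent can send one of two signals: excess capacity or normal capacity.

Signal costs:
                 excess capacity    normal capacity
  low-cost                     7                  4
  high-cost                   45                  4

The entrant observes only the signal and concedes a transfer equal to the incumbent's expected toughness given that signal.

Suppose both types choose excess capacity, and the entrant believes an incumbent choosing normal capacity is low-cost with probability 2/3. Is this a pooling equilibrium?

No

On the equilibrium path (excess capacity) the entrant holds the prior 1/2 and pays 1/2·71 + 1/2·41 = 56. Off-path (normal capacity) belief 2/3 gives 2/3·71 + 1/3·41 = 61.
Low-cost: excess capacity gives 56 − 7 = 49; normal capacity gives 61 − 4 = 57. Deviates. ✗
High-cost: excess capacity gives 56 − 45 = 11; normal capacity gives 61 − 4 = 57. Deviates. ✗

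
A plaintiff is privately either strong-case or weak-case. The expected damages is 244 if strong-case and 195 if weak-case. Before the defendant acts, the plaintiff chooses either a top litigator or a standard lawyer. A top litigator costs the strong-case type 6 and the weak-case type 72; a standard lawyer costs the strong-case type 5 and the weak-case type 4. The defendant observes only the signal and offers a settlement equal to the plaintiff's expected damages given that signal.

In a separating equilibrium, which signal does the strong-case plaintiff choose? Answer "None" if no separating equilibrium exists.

Try strong-case → top litigator, weak-case → standard lawyer:
  Under separation the defendant infers type exactly: top litigator → strong-case (pays 244), standard lawyer → weak-case (pays 195).
  Strong-case: top litigator gives 244 − 6 = 238; standard lawyer gives 195 − 5 = 190. No deviation. ✓
  Weak-case: standard lawyer gives 195 − 4 = 191; top litigator gives 244 − 72 = 172. No deviation. ✓
Both hold — the strong-case type sends top litigator.

top litigator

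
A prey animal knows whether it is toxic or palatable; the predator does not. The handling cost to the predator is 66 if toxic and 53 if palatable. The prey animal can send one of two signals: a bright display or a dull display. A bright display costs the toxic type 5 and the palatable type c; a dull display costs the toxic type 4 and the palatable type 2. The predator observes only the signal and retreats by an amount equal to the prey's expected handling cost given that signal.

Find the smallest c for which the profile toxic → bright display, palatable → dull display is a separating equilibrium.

15

Under separation: bright display → toxic (pays 66); dull display → palatable (pays 53).
Toxic: 66 − 5 = 61 ≥ 53 − 4 = 49. Holds regardless of c. ✓
Palatable: 53 − 2 ≥ 66 − c, so c ≥ 66 − 51 = 15.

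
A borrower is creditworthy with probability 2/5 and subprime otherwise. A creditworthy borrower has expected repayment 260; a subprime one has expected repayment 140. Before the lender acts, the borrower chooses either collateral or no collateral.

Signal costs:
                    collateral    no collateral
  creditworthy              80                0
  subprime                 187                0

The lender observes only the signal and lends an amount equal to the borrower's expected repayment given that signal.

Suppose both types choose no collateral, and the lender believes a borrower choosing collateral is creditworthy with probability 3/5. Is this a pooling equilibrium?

Yes

On the equilibrium path (no collateral) the lender holds the prior 2/5 and pays 2/5·260 + 3/5·140 = 188. Off-path (collateral) belief 3/5 gives 3/5·260 + 2/5·140 = 212.
Creditworthy: no collateral gives 188 − 0 = 188; collateral gives 212 − 80 = 132. Stays. ✓
Subprime: no collateral gives 188 − 0 = 188; collateral gives 212 − 187 = 25. Stays. ✓
Beliefs are Bayes-consistent on-path and both types best-respond.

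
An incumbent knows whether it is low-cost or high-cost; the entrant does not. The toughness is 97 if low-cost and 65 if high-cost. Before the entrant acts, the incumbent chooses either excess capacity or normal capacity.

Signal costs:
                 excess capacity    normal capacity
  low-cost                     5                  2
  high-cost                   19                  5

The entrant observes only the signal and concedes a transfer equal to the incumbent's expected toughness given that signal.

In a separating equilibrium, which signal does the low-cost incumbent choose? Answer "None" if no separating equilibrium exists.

None

Try low-cost → excess capacity, high-cost → normal capacity:
  Under separation the entrant infers type exactly: excess capacity → low-cost (pays 97), normal capacity → high-cost (pays 65).
  Low-cost: excess capacity gives 97 − 5 = 92; normal capacity gives 65 − 2 = 63. No deviation. ✓
  High-cost: normal capacity gives 65 − 5 = 60; excess capacity gives 97 − 19 = 78. Would deviate. ✗
Try low-cost → normal capacity, high-cost → excess capacity:
  Under separation the entrant infers type exactly: normal capacity → low-cost (pays 97), excess capacity → high-cost (pays 65).
  Low-cost: normal capacity gives 97 − 2 = 95; excess capacity gives 65 − 5 = 60. No deviation. ✓
  High-cost: excess capacity gives 65 − 19 = 46; normal capacity gives 97 − 5 = 92. Would deviate. ✗
Neither assignment is incentive-compatible.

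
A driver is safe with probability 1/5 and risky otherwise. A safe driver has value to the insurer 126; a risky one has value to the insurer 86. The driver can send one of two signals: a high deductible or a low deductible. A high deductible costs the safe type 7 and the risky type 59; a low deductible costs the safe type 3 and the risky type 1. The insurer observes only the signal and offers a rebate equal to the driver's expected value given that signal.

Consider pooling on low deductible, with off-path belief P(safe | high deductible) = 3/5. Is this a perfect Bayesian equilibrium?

No

On the equilibrium path (low deductible) the insurer holds the prior 1/5 and pays 1/5·126 + 4/5·86 = 94. Off-path (high deductible) belief 3/5 gives 3/5·126 + 2/5·86 = 110.
Safe: low deductible gives 94 − 3 = 91; high deductible gives 110 − 7 = 103. Deviates. ✗
Risky: low deductible gives 94 − 1 = 93; high deductible gives 110 − 59 = 51. Stays. ✓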